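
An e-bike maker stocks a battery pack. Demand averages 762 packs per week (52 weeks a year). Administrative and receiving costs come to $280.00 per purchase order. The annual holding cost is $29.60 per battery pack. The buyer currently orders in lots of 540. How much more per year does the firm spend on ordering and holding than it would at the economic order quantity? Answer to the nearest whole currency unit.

Annual demand D = 762 × 52 = 39,624.
EOQ = √(2DS/H) = √(2 × 39,624 × 280 / 29.6) ≈ 865.82.
Cost at Q* = (D/Q*)S + (Q*/2)H = √(2DSH) ≈ $25,628.25.
Cost at Q = 540: (39,624/540)×280 + (540/2)×29.6 = $20,545.78 + $7,992.00 = $28,537.78.
Excess = $28,537.78 − $25,628.25 = $2,909.52.

Extra cost ≈ $2,910 per year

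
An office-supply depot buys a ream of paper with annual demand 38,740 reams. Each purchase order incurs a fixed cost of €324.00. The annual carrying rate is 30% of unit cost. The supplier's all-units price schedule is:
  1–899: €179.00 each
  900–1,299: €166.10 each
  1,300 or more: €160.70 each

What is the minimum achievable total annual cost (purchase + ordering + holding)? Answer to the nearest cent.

TC* ≈ €6,266,509.70

Holding cost per unit per year at price C is H = 0.30·C.
For each price level, check whether its EOQ is feasible; otherwise the best quantity at that price is the breakpoint.
EOQ at €179.00 = 683.7 (feasible in tier 1): TC = 38,740×€179.00 + (38,740/683.7)×324 + (683.7/2)×0.30×€179.00 = €6,971,175.92.
EOQ at €166.10 = 709.8 < 900, so use break Q=900: TC = 38,740×€166.10 + (38,740/900.0)×324 + (900.0/2)×0.30×€166.10 = €6,471,083.90.
EOQ at €160.70 = 721.6 < 1300, so use break Q=1300: TC = 38,740×€160.70 + (38,740/1300.0)×324 + (1300.0/2)×0.30×€160.70 = €6,266,509.70.
Lowest total cost among the candidates is at Q = 1300.0.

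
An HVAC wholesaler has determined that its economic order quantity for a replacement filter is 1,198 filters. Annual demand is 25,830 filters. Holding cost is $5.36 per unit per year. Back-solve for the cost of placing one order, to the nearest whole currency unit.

The basic EOQ model gives Q* = √(2DS/H); rearrange for the unknown.
From Q* = √(2DS/H): S = Q*²H / (2D) = 1,198² × 5.36 / (2 × 25,830) = 148.9101.

S ≈ $149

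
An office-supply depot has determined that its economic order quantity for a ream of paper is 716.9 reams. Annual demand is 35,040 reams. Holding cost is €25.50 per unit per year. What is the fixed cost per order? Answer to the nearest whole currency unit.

Invert the EOQ relation Q*² = 2DS/H.
From Q* = √(2DS/H): S = Q*²H / (2D) = 716.9² × 25.5 / (2 × 35,040) = 187.0093.

S ≈ €187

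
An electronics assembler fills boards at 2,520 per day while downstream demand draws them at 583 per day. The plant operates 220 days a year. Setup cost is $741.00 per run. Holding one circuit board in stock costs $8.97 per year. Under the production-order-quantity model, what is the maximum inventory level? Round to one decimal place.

Annual demand D = 583 × 220 = 128,260.
Production build-up factor (1 − d/p) = 1 − 583/2,520 = 0.7687.
Q* = √(2DS / (H(1 − d/p))) = √(2 × 128,260 × 741 / (8.97 × 0.7687)).
= √(190,081,320 / 6.8948) ≈ 5250.600.
Maximum inventory = Q*(1 − d/p) = 5250.600 × 0.7687 ≈ 4035.878.

I_max ≈ 4,035.9 boards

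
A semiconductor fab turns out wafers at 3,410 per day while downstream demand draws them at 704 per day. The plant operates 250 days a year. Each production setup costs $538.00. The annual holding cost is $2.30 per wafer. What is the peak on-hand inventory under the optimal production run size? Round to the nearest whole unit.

Annual demand D = 704 × 250 = 176,000.
Production build-up factor (1 − d/p) = 1 − 704/3,410 = 0.7935.
Q* = √(2DS / (H(1 − d/p))) = √(2 × 176,000 × 538 / (2.3 × 0.7935)).
= √(189,376,000 / 1.8252) ≈ 10186.192.
Maximum inventory = Q*(1 − d/p) = 10186.192 × 0.7935 ≈ 8083.236.

I_max ≈ 8,083 wafers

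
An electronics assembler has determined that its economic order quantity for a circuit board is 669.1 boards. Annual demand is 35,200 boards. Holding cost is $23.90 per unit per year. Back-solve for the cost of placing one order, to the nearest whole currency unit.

Invert the EOQ relation Q*² = 2DS/H.
From Q* = √(2DS/H): S = Q*²H / (2D) = 669.1² × 23.9 / (2 × 35,200) = 151.9873.

S ≈ $152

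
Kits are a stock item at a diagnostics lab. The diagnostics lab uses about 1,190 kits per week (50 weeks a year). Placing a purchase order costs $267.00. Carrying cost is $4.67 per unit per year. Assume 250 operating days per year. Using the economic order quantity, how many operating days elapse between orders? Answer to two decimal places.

Annual demand D = 1,190 × 50 = 59,500.
Q* = √(2DS/H) = √(2 × 59,500 × 267 / 4.67) ≈ 2608.38.
Cycle time = Q*/D × 250 = 2608.38 / 59,500 × 250 ≈ 10.960 days.

T ≈ 10.96 days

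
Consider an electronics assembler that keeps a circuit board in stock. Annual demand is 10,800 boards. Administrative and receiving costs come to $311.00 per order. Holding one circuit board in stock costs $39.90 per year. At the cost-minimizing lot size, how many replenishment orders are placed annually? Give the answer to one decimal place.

N ≈ 26.3 orders per year

The optimal lot size = √(2DS/H) = √(2 × 10,800 × 311 / 39.9) ≈ 410.32.
Orders per year = D / Q* = 10,800 / 410.32 ≈ 26.321.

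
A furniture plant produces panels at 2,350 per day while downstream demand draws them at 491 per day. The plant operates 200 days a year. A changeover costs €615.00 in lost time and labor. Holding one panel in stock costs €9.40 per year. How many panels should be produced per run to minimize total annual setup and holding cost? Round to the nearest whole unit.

Annual demand D = 491 × 200 = 98,200.
Production build-up factor (1 − d/p) = 1 − 491/2,350 = 0.7911.
Q* = √(2DS / (H(1 − d/p))) = √(2 × 98,200 × 615 / (9.4 × 0.7911)).
= √(120,786,000 / 7.436) ≈ 4030.311.

Q* ≈ 4,030 panels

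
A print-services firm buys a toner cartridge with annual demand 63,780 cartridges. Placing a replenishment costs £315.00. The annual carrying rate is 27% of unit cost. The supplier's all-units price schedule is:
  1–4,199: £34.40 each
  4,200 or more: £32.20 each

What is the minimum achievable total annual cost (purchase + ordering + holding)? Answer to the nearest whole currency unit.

TC* ≈ £2,076,757

Holding cost per unit per year at price C is H = 0.27·C.
For each price level, check whether its EOQ is feasible; otherwise the best quantity at that price is the breakpoint.
EOQ at £34.40 = 2079.9 (feasible in tier 1): TC = 63,780×£34.40 + (63,780/2079.9)×315 + (2079.9/2)×0.27×£34.40 = £2,213,350.51.
EOQ at £32.20 = 2149.8 < 4200, so use break Q=4200: TC = 63,780×£32.20 + (63,780/4200.0)×315 + (4200.0/2)×0.27×£32.20 = £2,076,756.90.
Lowest total cost among the candidates is at Q = 4200.0.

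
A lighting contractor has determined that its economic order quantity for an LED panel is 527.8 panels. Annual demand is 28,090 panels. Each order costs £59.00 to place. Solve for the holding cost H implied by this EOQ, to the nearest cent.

Squaring Q* = √(2DS/H) gives Q*² = 2DS/H.
From Q* = √(2DS/H): H = 2DS / Q*² = 2 × 28,090 × 59 / 527.8² = 11.8986.

H ≈ £11.90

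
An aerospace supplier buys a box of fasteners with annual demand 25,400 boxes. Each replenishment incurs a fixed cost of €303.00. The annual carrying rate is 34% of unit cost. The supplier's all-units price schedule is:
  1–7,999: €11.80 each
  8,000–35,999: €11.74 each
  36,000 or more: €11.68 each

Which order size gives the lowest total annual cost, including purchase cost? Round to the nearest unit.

Q* ≈ 1,959 boxes

Holding cost per unit per year at price C is H = 0.34·C.
For each price level, check whether its EOQ is feasible; otherwise the best quantity at that price is the breakpoint.
EOQ at €11.80 = 1958.7 (feasible in tier 1): TC = 25,400×€11.80 + (25,400/1958.7)×303 + (1958.7/2)×0.34×€11.80 = €307,578.39.
EOQ at €11.74 = 1963.7 < 8000, so use break Q=8000: TC = 25,400×€11.74 + (25,400/8000.0)×303 + (8000.0/2)×0.34×€11.74 = €315,124.43.
EOQ at €11.68 = 1968.8 < 36000, so use break Q=36000: TC = 25,400×€11.68 + (25,400/36000.0)×303 + (36000.0/2)×0.34×€11.68 = €368,367.38.
Lowest total cost is €307,578.39 at Q = 1958.7.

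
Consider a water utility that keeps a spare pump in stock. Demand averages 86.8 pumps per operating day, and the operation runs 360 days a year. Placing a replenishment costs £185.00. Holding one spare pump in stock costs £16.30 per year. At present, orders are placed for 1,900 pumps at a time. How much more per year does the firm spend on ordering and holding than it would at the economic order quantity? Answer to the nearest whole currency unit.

Annual demand D = 86.8 × 360 = 31,248.
EOQ = √(2DS/H) = √(2 × 31,248 × 185 / 16.3) ≈ 842.21.
Cost at Q* = (D/Q*)S + (Q*/2)H = √(2DSH) ≈ £13,727.95.
Cost at Q = 1,900: (31,248/1,900)×185 + (1,900/2)×16.3 = £3,042.57 + £15,485.00 = £18,527.57.
Excess = £18,527.57 − £13,727.95 = £4,799.62.

Extra cost ≈ £4,800 per year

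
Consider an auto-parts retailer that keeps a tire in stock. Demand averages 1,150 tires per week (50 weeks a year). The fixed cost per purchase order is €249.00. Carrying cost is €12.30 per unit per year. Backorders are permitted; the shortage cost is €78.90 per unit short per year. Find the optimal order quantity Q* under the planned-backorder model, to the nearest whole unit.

Q* ≈ 1,640 tires

Annual demand D = 1,150 × 50 = 57,500.
With planned backorders, Q* = √(2DS/H) · √((H+B)/B).
√(2DS/H) = √(2 × 57,500 × 249 / 12.3) = 1525.794.
√((H+B)/B) = √((12.3+78.9)/78.9) = 1.0751.
Q* ≈ 1640.420.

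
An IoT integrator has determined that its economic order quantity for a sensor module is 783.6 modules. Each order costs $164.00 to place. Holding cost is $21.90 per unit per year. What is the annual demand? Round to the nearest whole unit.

D ≈ 40,998 modules per year

Squaring Q* = √(2DS/H) gives Q*² = 2DS/H.
From Q* = √(2DS/H): D = Q*²H / (2S) = 783.6² × 21.9 / (2 × 164) = 40997.665.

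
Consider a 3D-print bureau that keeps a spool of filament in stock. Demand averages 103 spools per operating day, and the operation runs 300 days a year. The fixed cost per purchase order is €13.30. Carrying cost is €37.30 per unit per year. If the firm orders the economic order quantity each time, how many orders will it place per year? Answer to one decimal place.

N ≈ 208.2 orders per year

Annual demand D = 103 × 300 = 30,900.
Q* = √(2DS/H) = √(2 × 30,900 × 13.3 / 37.3) ≈ 148.45.
Orders per year = D / Q* = 30,900 / 148.45 ≈ 208.158.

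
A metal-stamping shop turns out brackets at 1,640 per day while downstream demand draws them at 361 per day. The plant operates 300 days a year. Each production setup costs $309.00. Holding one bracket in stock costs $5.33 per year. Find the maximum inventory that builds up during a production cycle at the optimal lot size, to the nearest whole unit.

I_max ≈ 3,129 brackets

Annual demand D = 361 × 300 = 108,300.
Production build-up factor (1 − d/p) = 1 − 361/1,640 = 0.7799.
Q* = √(2DS / (H(1 − d/p))) = √(2 × 108,300 × 309 / (5.33 × 0.7799)).
= √(66,929,400 / 4.1568) ≈ 4012.652.
Maximum inventory = Q*(1 − d/p) = 4012.652 × 0.7799 ≈ 3129.379.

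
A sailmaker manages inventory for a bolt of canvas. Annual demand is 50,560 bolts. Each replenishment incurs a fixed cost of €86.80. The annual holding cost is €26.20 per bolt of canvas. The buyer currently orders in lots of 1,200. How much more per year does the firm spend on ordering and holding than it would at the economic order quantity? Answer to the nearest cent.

EOQ = √(2DS/H) = √(2 × 50,560 × 86.8 / 26.2) ≈ 578.80.
Cost at Q* = (D/Q*)S + (Q*/2)H = √(2DSH) ≈ €15,164.53.
Cost at Q = 1,200: (50,560/1,200)×86.8 + (1,200/2)×26.2 = €3,657.17 + €15,720.00 = €19,377.17.
Excess = €19,377.17 − €15,164.53 = €4,212.64.

Extra cost ≈ €4,212.64 per year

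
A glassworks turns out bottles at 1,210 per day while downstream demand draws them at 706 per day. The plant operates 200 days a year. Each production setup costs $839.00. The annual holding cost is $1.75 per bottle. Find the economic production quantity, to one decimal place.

Annual demand D = 706 × 200 = 141,200.
Production build-up factor (1 − d/p) = 1 − 706/1,210 = 0.4165.
Q* = √(2DS / (H(1 − d/p))) = √(2 × 141,200 × 839 / (1.75 × 0.4165)).
= √(236,933,600 / 0.7289) ≈ 18029.003.

Q* ≈ 18,029.0 bottles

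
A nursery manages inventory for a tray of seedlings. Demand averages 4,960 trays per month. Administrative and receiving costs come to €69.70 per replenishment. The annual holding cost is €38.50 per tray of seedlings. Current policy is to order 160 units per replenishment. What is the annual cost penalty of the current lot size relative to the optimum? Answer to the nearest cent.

Annual demand D = 4,960 × 12 = 59,520.
EOQ = √(2DS/H) = √(2 × 59,520 × 69.7 / 38.5) ≈ 464.23.
Cost at Q* = (D/Q*)S + (Q*/2)H = √(2DSH) ≈ €17,872.83.
Cost at Q = 160: (59,520/160)×69.7 + (160/2)×38.5 = €25,928.40 + €3,080.00 = €29,008.40.
Excess = €29,008.40 − €17,872.83 = €11,135.57.

Extra cost ≈ €11,135.57 per year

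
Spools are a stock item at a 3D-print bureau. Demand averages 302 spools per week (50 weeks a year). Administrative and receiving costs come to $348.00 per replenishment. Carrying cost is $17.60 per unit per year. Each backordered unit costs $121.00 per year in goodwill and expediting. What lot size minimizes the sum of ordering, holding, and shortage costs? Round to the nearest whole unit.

Q* ≈ 827 spools

Annual demand D = 302 × 50 = 15,100.
With planned backorders, Q* = √(2DS/H) · √((H+B)/B).
√(2DS/H) = √(2 × 15,100 × 348 / 17.6) = 772.746.
√((H+B)/B) = √((17.6+121)/121) = 1.0703.
Q* ≈ 827.038.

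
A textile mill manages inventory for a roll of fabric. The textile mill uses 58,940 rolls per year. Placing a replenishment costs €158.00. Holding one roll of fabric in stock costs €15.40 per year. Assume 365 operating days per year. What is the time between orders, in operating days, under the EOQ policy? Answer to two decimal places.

Q* = √(2DS/H) = √(2 × 58,940 × 158 / 15.4) ≈ 1099.74.
Cycle time = Q*/D × 365 = 1099.74 / 58,940 × 365 ≈ 6.810 days.

T ≈ 6.81 days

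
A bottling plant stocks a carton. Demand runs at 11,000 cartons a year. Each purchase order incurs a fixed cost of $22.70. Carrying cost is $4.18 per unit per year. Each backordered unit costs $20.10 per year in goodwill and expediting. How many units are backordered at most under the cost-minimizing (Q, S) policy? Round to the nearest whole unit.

With planned backorders, Q* = √(2DS/H) · √((H+B)/B).
√(2DS/H) = √(2 × 11,000 × 22.7 / 4.18) = 345.650.
√((H+B)/B) = √((4.18+20.1)/20.1) = 1.0991.
Q* ≈ 379.894.
S* = Q* · H/(H+B) = 379.894 × 4.18/24.28 ≈ 65.402.

S* ≈ 65 cartons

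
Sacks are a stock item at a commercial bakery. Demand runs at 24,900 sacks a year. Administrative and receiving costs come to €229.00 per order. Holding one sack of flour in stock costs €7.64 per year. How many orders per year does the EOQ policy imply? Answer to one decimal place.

EOQ = √(2DS/H) = √(2 × 24,900 × 229 / 7.64) ≈ 1221.76.
Orders per year = D / Q* = 24,900 / 1221.76 ≈ 20.380.

N ≈ 20.4 orders per year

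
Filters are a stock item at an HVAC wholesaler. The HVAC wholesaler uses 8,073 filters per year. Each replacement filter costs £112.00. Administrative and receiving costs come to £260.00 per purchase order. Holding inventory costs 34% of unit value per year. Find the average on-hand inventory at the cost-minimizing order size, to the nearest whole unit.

Holding cost H = 0.34 × £112.00 = £38.0800 per unit per year.
EOQ = √(2DS/H) = √(2 × 8,073 × 260 / 38.08) ≈ 332.02.
Average inventory = Q*/2 ≈ 332.02 / 2 = 166.012.

Average inventory ≈ 166 filters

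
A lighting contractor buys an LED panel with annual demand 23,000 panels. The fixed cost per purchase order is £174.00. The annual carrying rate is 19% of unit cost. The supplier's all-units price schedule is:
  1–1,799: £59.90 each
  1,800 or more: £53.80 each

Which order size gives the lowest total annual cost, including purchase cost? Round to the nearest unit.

Holding cost per unit per year at price C is H = 0.19·C.
Evaluate total cost at each tier's feasible EOQ or, if the EOQ is below the tier, at the tier's minimum quantity.
EOQ at £59.90 = 838.6 (feasible in tier 1): TC = 23,000×£59.90 + (23,000/838.6)×174 + (838.6/2)×0.19×£59.90 = £1,387,244.29.
EOQ at £53.80 = 884.9 < 1800, so use break Q=1800: TC = 23,000×£53.80 + (23,000/1800.0)×174 + (1800.0/2)×0.19×£53.80 = £1,248,823.13.
Lowest total cost is £1,248,823.13 at Q = 1800.0.

Q* ≈ 1,800 panels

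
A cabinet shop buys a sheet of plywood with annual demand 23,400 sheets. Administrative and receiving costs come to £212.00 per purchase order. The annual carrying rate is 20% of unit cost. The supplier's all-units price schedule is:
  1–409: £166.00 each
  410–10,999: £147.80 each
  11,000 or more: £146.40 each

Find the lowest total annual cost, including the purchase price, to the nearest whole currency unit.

Holding cost per unit per year at price C is H = 0.20·C.
Candidates are each tier's EOQ (if it falls in that tier) and each price-break quantity.
Tier 1 (£166.00): EOQ = 546.7 exceeds tier's upper bound 409, so this tier is dominated.
EOQ at £147.80 = 579.3 (feasible in tier 2): TC = 23,400×£147.80 + (23,400/579.3)×212 + (579.3/2)×0.20×£147.80 = £3,475,645.49.
EOQ at £146.40 = 582.1 < 11000, so use break Q=11000: TC = 23,400×£146.40 + (23,400/11000.0)×212 + (11000.0/2)×0.20×£146.40 = £3,587,250.98.
Lowest total cost among the candidates is at Q = 579.3.

TC* ≈ £3,475,645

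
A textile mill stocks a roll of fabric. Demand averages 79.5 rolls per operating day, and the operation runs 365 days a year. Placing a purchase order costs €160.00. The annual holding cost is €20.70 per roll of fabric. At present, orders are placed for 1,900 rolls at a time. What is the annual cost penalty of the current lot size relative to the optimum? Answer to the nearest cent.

Extra cost ≈ €8,244.53 per year

Annual demand D = 79.5 × 365 = 29,017.5.
EOQ = √(2DS/H) = √(2 × 29,017.5 × 160 / 20.7) ≈ 669.76.
Cost at Q* = (D/Q*)S + (Q*/2)H = √(2DSH) ≈ €13,864.05.
Cost at Q = 1,900: (29,017.5/1,900)×160 + (1,900/2)×20.7 = €2,443.58 + €19,665.00 = €22,108.58.
Excess = €22,108.58 − €13,864.05 = €8,244.53.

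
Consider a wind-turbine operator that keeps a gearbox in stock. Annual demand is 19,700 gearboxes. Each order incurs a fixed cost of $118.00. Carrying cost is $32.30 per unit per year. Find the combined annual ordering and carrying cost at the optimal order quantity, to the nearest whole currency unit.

TC* ≈ $12,254

Q* = √(2DS/H) = √(2 × 19,700 × 118 / 32.3) ≈ 379.39.
At Q*, ordering cost (D/Q*)S equals holding cost (Q*/2)H, each = √(DSH/2).
Minimum total = √(2DSH) = √(2 × 19,700 × 118 × 32.3) ≈ 12254.353.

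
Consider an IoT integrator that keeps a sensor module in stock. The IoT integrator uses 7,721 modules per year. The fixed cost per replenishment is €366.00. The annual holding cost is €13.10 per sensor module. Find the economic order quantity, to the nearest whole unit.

EOQ = √(2DS / H) = √(2 × 7,721 × 366 / 13.1).
= √(5,651,772 / 13.1) = √431,432.9771 ≈ 656.836.

Q* ≈ 657 modules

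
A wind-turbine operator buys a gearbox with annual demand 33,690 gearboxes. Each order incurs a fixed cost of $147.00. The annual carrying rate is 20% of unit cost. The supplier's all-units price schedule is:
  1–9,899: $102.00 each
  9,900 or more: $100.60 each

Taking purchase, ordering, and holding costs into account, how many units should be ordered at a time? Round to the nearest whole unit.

Q* ≈ 697 gearboxes

Holding cost per unit per year at price C is H = 0.20·C.
Candidates are each tier's EOQ (if it falls in that tier) and each price-break quantity.
EOQ at $102.00 = 696.8 (feasible in tier 1): TC = 33,690×$102.00 + (33,690/696.8)×147 + (696.8/2)×0.20×$102.00 = $3,450,594.75.
EOQ at $100.60 = 701.6 < 9900, so use break Q=9900: TC = 33,690×$100.60 + (33,690/9900.0)×147 + (9900.0/2)×0.20×$100.60 = $3,489,308.25.
Lowest total cost is $3,450,594.75 at Q = 696.8.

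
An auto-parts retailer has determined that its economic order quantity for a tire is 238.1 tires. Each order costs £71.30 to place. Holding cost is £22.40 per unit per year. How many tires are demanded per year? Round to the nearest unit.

D ≈ 8,905 tires per year

The basic EOQ model gives Q* = √(2DS/H); rearrange for the unknown.
From Q* = √(2DS/H): D = Q*²H / (2S) = 238.1² × 22.4 / (2 × 71.3) = 8905.274.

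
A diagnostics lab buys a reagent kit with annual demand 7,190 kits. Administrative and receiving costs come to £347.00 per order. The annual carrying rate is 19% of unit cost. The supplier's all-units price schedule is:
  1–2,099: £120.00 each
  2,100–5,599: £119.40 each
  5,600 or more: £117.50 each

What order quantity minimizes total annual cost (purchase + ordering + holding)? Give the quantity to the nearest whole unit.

Q* ≈ 468 kits

Holding cost per unit per year at price C is H = 0.19·C.
Evaluate total cost at each tier's feasible EOQ or, if the EOQ is below the tier, at the tier's minimum quantity.
EOQ at £120.00 = 467.8 (feasible in tier 1): TC = 7,190×£120.00 + (7,190/467.8)×347 + (467.8/2)×0.19×£120.00 = £873,466.25.
EOQ at £119.40 = 469.0 < 2100, so use break Q=2100: TC = 7,190×£119.40 + (7,190/2100.0)×347 + (2100.0/2)×0.19×£119.40 = £883,494.36.
EOQ at £117.50 = 472.8 < 5600, so use break Q=5600: TC = 7,190×£117.50 + (7,190/5600.0)×347 + (5600.0/2)×0.19×£117.50 = £907,780.52.
Lowest total cost is £873,466.25 at Q = 467.8.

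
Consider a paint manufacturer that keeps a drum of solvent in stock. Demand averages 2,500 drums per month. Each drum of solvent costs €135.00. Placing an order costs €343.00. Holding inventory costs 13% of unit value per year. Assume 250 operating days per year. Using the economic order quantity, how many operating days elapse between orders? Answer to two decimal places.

T ≈ 9.02 days

Annual demand D = 2,500 × 12 = 30,000.
Holding cost H = 0.13 × €135.00 = €17.5500 per unit per year.
The optimal lot size = √(2DS/H) = √(2 × 30,000 × 343 / 17.55) ≈ 1082.89.
Cycle time = Q*/D × 250 = 1082.89 / 30,000 × 250 ≈ 9.024 days.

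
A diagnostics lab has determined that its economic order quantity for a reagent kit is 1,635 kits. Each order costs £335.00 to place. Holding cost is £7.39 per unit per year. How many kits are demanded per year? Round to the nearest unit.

D ≈ 29,485 kits per year

Squaring Q* = √(2DS/H) gives Q*² = 2DS/H.
From Q* = √(2DS/H): D = Q*²H / (2S) = 1,635² × 7.39 / (2 × 335) = 29485.273.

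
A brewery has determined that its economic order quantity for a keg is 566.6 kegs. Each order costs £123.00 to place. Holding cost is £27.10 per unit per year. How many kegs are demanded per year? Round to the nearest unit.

D ≈ 35,366 kegs per year

Squaring Q* = √(2DS/H) gives Q*² = 2DS/H.
From Q* = √(2DS/H): D = Q*²H / (2S) = 566.6² × 27.1 / (2 × 123) = 35366.113.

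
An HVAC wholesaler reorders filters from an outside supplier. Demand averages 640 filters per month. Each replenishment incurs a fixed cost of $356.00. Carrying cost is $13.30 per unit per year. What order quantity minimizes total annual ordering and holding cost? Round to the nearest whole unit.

Q* ≈ 641 filters

Annual demand D = 640 × 12 = 7,680.
EOQ = √(2DS / H) = √(2 × 7,680 × 356 / 13.3).
= √(5,468,160 / 13.3) = √411,139.8496 ≈ 641.202.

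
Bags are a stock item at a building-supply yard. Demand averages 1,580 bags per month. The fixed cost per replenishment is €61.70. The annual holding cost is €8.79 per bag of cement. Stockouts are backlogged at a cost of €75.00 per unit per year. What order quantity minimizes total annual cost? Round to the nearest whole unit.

Q* ≈ 545 bags

Annual demand D = 1,580 × 12 = 18,960.
With planned backorders, Q* = √(2DS/H) · √((H+B)/B).
√(2DS/H) = √(2 × 18,960 × 61.7 / 8.79) = 515.920.
√((H+B)/B) = √((8.79+75)/75) = 1.0570.
Q* ≈ 545.315.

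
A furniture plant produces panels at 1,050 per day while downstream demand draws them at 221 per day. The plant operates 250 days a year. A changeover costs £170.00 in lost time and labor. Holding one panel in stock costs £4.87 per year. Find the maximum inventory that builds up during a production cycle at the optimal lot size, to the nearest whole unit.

Annual demand D = 221 × 250 = 55,250.
Production build-up factor (1 − d/p) = 1 − 221/1,050 = 0.7895.
Q* = √(2DS / (H(1 − d/p))) = √(2 × 55,250 × 170 / (4.87 × 0.7895)).
= √(18,785,000 / 3.845) ≈ 2210.337.
Maximum inventory = Q*(1 − d/p) = 2210.337 × 0.7895 ≈ 1745.114.

I_max ≈ 1,745 panels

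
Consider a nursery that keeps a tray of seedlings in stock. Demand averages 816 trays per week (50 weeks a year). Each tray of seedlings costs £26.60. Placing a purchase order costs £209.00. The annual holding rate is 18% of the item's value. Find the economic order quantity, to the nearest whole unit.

Q* ≈ 1,887 trays

Annual demand D = 816 × 50 = 40,800.
Holding cost H = 0.18 × £26.60 = £4.7880 per unit per year.
EOQ = √(2DS / H) = √(2 × 40,800 × 209 / 4.788).
= √(17,054,400 / 4.788) = √3,561,904.7619 ≈ 1887.301.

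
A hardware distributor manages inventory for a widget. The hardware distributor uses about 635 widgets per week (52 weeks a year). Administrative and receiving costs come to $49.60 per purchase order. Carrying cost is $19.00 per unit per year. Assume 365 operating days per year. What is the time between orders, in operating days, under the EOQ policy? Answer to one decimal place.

Annual demand D = 635 × 52 = 33,020.
The optimal lot size = √(2DS/H) = √(2 × 33,020 × 49.6 / 19) ≈ 415.21.
Cycle time = Q*/D × 365 = 415.21 / 33,020 × 365 ≈ 4.590 days.

T ≈ 4.6 days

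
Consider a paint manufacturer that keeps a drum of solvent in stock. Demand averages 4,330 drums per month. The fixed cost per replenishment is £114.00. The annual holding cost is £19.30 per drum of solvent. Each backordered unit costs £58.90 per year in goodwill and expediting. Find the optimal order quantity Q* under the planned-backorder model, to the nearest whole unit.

Annual demand D = 4,330 × 12 = 51,960.
With planned backorders, Q* = √(2DS/H) · √((H+B)/B).
√(2DS/H) = √(2 × 51,960 × 114 / 19.3) = 783.472.
√((H+B)/B) = √((19.3+58.9)/58.9) = 1.1522.
Q* ≈ 902.753.

Q* ≈ 903 drums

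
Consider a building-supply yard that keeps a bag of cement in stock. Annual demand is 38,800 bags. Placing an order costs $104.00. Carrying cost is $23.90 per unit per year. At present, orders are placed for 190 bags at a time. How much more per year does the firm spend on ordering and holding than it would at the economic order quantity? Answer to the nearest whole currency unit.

Extra cost ≈ $9,620 per year

EOQ = √(2DS/H) = √(2 × 38,800 × 104 / 23.9) ≈ 581.10.
Cost at Q* = (D/Q*)S + (Q*/2)H = √(2DSH) ≈ $13,888.22.
Cost at Q = 190: (38,800/190)×104 + (190/2)×23.9 = $21,237.89 + $2,270.50 = $23,508.39.
Excess = $23,508.39 − $13,888.22 = $9,620.18.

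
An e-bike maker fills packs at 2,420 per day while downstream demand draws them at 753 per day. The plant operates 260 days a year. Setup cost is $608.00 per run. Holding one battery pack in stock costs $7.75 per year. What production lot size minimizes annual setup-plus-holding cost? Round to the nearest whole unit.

Q* ≈ 6,678 packs

Annual demand D = 753 × 260 = 195,780.
Production build-up factor (1 − d/p) = 1 − 753/2,420 = 0.6888.
Q* = √(2DS / (H(1 − d/p))) = √(2 × 195,780 × 608 / (7.75 × 0.6888)).
= √(238,068,480 / 5.3385) ≈ 6677.901.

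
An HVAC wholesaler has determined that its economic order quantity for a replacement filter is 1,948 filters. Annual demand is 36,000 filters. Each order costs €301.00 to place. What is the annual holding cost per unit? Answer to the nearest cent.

Squaring Q* = √(2DS/H) gives Q*² = 2DS/H.
From Q* = √(2DS/H): H = 2DS / Q*² = 2 × 36,000 × 301 / 1,948² = 5.7111.

H ≈ €5.71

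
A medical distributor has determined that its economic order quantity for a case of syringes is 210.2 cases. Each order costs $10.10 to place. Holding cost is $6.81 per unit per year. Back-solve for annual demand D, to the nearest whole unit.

Squaring Q* = √(2DS/H) gives Q*² = 2DS/H.
From Q* = √(2DS/H): D = Q*²H / (2S) = 210.2² × 6.81 / (2 × 10.1) = 14895.709.

D ≈ 14,896 cases per year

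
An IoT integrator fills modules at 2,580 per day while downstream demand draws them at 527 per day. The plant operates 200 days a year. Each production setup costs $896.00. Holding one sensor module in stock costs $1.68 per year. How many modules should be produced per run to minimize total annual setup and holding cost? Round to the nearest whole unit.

Q* ≈ 11,886 modules

Annual demand D = 527 × 200 = 105,400.
Production build-up factor (1 − d/p) = 1 − 527/2,580 = 0.7957.
Q* = √(2DS / (H(1 − d/p))) = √(2 × 105,400 × 896 / (1.68 × 0.7957)).
= √(188,876,800 / 1.3368) ≈ 11886.392.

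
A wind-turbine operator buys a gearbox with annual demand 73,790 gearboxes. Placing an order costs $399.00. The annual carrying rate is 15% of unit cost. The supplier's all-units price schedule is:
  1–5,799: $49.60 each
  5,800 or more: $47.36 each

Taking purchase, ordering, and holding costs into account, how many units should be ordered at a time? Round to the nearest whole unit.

Q* ≈ 5,800 gearboxes

Holding cost per unit per year at price C is H = 0.15·C.
Evaluate total cost at each tier's feasible EOQ or, if the EOQ is below the tier, at the tier's minimum quantity.
EOQ at $49.60 = 2813.3 (feasible in tier 1): TC = 73,790×$49.60 + (73,790/2813.3)×399 + (2813.3/2)×0.15×$49.60 = $3,680,914.84.
EOQ at $47.36 = 2879.0 < 5800, so use break Q=5800: TC = 73,790×$47.36 + (73,790/5800.0)×399 + (5800.0/2)×0.15×$47.36 = $3,520,372.24.
Lowest total cost is $3,520,372.24 at Q = 5800.0.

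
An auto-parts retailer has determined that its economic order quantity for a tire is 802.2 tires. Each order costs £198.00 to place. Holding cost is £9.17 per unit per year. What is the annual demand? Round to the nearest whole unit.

Invert the EOQ relation Q*² = 2DS/H.
From Q* = √(2DS/H): D = Q*²H / (2S) = 802.2² × 9.17 / (2 × 198) = 14901.825.

D ≈ 14,902 tires per year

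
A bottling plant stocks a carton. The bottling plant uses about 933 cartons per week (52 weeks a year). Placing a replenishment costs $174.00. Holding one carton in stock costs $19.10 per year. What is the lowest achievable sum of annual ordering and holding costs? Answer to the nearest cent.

Annual demand D = 933 × 52 = 48,516.
The optimal lot size = √(2DS/H) = √(2 × 48,516 × 174 / 19.1) ≈ 940.19.
At Q*, ordering cost (D/Q*)S equals holding cost (Q*/2)H, each = √(DSH/2).
Minimum total = √(2DSH) = √(2 × 48,516 × 174 × 19.1) ≈ 17957.621.

TC* ≈ $17,957.62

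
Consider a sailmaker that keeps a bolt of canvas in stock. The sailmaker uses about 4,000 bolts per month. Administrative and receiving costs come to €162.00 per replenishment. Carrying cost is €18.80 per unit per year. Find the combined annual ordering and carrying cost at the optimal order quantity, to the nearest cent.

TC* ≈ €17,099.05

Annual demand D = 4,000 × 12 = 48,000.
Q* = √(2DS/H) = √(2 × 48,000 × 162 / 18.8) ≈ 909.52.
At Q*, ordering cost (D/Q*)S equals holding cost (Q*/2)H, each = √(DSH/2).
Minimum total = √(2DSH) = √(2 × 48,000 × 162 × 18.8) ≈ 17099.053.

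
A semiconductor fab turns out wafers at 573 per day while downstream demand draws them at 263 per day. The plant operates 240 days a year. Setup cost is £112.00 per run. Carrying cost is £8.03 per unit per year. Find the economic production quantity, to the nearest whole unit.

Annual demand D = 263 × 240 = 63,120.
Production build-up factor (1 − d/p) = 1 − 263/573 = 0.5410.
Q* = √(2DS / (H(1 − d/p))) = √(2 × 63,120 × 112 / (8.03 × 0.5410)).
= √(14,138,880 / 4.3443) ≈ 1804.040.

Q* ≈ 1,804 wafers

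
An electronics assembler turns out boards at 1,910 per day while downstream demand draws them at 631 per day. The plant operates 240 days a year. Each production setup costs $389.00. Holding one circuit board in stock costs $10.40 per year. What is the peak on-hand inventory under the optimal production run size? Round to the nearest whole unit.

Annual demand D = 631 × 240 = 151,440.
Production build-up factor (1 − d/p) = 1 − 631/1,910 = 0.6696.
Q* = √(2DS / (H(1 − d/p))) = √(2 × 151,440 × 389 / (10.4 × 0.6696)).
= √(117,820,320 / 6.9642) ≈ 4113.153.
Maximum inventory = Q*(1 − d/p) = 4113.153 × 0.6696 ≈ 2754.305.

I_max ≈ 2,754 boards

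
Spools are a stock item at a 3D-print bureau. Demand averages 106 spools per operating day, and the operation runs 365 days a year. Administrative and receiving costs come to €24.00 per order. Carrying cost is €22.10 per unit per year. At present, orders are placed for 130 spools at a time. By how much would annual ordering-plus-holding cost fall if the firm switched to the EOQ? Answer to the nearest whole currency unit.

Annual demand D = 106 × 365 = 38,690.
EOQ = √(2DS/H) = √(2 × 38,690 × 24 / 22.1) ≈ 289.88.
Cost at Q* = (D/Q*)S + (Q*/2)H = √(2DSH) ≈ €6,406.43.
Cost at Q = 130: (38,690/130)×24 + (130/2)×22.1 = €7,142.77 + €1,436.50 = €8,579.27.
Excess = €8,579.27 − €6,406.43 = €2,172.84.

Extra cost ≈ €2,173 per year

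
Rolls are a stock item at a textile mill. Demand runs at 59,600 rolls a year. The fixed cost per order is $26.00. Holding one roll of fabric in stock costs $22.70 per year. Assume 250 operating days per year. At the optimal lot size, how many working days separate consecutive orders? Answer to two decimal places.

T ≈ 1.55 days

EOQ = √(2DS/H) = √(2 × 59,600 × 26 / 22.7) ≈ 369.50.
Cycle time = Q*/D × 250 = 369.50 / 59,600 × 250 ≈ 1.550 days.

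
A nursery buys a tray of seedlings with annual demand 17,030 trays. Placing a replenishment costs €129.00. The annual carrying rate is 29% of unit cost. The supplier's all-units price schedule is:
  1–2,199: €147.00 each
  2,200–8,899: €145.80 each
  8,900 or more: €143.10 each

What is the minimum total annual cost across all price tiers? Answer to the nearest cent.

TC* ≈ €2,517,095.95

Holding cost per unit per year at price C is H = 0.29·C.
Candidates are each tier's EOQ (if it falls in that tier) and each price-break quantity.
EOQ at €147.00 = 321.0 (feasible in tier 1): TC = 17,030×€147.00 + (17,030/321.0)×129 + (321.0/2)×0.29×€147.00 = €2,517,095.95.
EOQ at €145.80 = 322.4 < 2200, so use break Q=2200: TC = 17,030×€145.80 + (17,030/2200.0)×129 + (2200.0/2)×0.29×€145.80 = €2,530,482.78.
EOQ at €143.10 = 325.4 < 8900, so use break Q=8900: TC = 17,030×€143.10 + (17,030/8900.0)×129 + (8900.0/2)×0.29×€143.10 = €2,621,910.39.
Lowest total cost among the candidates is at Q = 321.0.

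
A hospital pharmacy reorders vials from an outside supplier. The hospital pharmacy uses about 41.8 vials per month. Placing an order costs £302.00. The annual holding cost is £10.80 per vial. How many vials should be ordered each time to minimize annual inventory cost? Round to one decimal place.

Annual demand D = 41.8 × 12 = 501.6.
EOQ = √(2DS / H) = √(2 × 501.6 × 302 / 10.8).
= √(302,966.4 / 10.8) = √28,052.4444 ≈ 167.489.

Q* ≈ 167.5 vials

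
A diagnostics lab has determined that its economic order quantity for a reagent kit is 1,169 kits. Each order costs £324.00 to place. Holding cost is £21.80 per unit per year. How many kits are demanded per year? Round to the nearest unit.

Invert the EOQ relation Q*² = 2DS/H.
From Q* = √(2DS/H): D = Q*²H / (2S) = 1,169² × 21.8 / (2 × 324) = 45973.811.

D ≈ 45,974 kits per year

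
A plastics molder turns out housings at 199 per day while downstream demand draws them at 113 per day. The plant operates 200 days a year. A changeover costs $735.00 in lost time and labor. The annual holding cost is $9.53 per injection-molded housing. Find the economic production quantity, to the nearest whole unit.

Annual demand D = 113 × 200 = 22,600.
Production build-up factor (1 − d/p) = 1 − 113/199 = 0.4322.
Q* = √(2DS / (H(1 − d/p))) = √(2 × 22,600 × 735 / (9.53 × 0.4322)).
= √(33,222,000 / 4.1185) ≈ 2840.166.

Q* ≈ 2,840 housings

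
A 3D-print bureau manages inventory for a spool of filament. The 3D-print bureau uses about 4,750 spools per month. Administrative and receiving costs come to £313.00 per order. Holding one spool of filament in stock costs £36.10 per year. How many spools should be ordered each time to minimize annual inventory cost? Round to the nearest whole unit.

Annual demand D = 4,750 × 12 = 57,000.
EOQ = √(2DS / H) = √(2 × 57,000 × 313 / 36.1).
= √(35,682,000 / 36.1) = √988,421.0526 ≈ 994.194.

Q* ≈ 994 spools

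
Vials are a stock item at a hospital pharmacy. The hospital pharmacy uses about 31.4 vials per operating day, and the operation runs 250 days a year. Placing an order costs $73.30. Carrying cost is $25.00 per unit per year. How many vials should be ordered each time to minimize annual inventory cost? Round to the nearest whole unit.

Q* ≈ 215 vials

Annual demand D = 31.4 × 250 = 7,850.
EOQ = √(2DS / H) = √(2 × 7,850 × 73.3 / 25).
= √(1,150,810 / 25) = √46,032.4 ≈ 214.552.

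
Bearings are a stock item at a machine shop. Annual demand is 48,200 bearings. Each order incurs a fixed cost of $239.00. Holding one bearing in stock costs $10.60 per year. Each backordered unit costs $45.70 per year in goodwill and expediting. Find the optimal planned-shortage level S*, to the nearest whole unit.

With planned backorders, Q* = √(2DS/H) · √((H+B)/B).
√(2DS/H) = √(2 × 48,200 × 239 / 10.6) = 1474.295.
√((H+B)/B) = √((10.6+45.7)/45.7) = 1.1099.
Q* ≈ 1636.367.
S* = Q* · H/(H+B) = 1636.367 × 10.6/56.3 ≈ 308.090.

S* ≈ 308 bearings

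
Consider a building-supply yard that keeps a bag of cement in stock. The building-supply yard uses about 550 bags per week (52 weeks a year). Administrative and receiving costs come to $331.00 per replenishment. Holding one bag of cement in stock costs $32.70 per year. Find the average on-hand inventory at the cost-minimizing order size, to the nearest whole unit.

Annual demand D = 550 × 52 = 28,600.
The optimal lot size = √(2DS/H) = √(2 × 28,600 × 331 / 32.7) ≈ 760.92.
Average inventory = Q*/2 ≈ 760.92 / 2 = 380.459.

Average inventory ≈ 380 bags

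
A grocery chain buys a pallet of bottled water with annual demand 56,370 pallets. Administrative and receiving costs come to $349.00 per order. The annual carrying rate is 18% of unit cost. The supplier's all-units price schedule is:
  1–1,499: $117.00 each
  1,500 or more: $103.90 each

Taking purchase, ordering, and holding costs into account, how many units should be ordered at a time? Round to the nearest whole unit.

Q* ≈ 1,500 pallets

Holding cost per unit per year at price C is H = 0.18·C.
Evaluate total cost at each tier's feasible EOQ or, if the EOQ is below the tier, at the tier's minimum quantity.
EOQ at $117.00 = 1366.9 (feasible in tier 1): TC = 56,370×$117.00 + (56,370/1366.9)×349 + (1366.9/2)×0.18×$117.00 = $6,624,075.97.
EOQ at $103.90 = 1450.5 < 1500, so use break Q=1500: TC = 56,370×$103.90 + (56,370/1500.0)×349 + (1500.0/2)×0.18×$103.90 = $5,883,984.92.
Lowest total cost is $5,883,984.92 at Q = 1500.0.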